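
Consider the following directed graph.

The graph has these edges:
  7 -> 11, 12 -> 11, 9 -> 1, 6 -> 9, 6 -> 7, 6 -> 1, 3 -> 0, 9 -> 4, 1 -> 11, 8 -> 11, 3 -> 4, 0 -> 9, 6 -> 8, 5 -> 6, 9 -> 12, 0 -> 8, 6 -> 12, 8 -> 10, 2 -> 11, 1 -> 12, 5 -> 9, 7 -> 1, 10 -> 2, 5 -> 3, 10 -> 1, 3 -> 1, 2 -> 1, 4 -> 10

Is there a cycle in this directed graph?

No

DFS with white/gray/black marking, starting from 8:
8 gray
  11 gray
  11 black
  10 gray
    2 gray
      1 gray
        1→11: 11 black — skip
        12 gray
          12→11: 11 black — skip
        12 black
      1 black
      2→11: 11 black — skip
    2 black
    10→1: 1 black — skip
  10 black
8 black
0 gray
  0→8: 8 black — skip
  9 gray
    9→12: 12 black — skip
    4 gray
      4→10: 10 black — skip
    4 black
    9→1: 1 black — skip
  9 black
0 black
3 gray
  3→4: 4 black — skip
  3→0: 0 black — skip
  3→1: 1 black — skip
3 black
5 gray
  5→9: 9 black — skip
  5→3: 3 black — skip
  6 gray
    6→8: 8 black — skip
    6→12: 12 black — skip
    6→9: 9 black — skip
    7 gray
      7→1: 1 black — skip
      7→11: 11 black — skip
    7 black
    6→1: 1 black — skip
  6 black
5 black
Every edge goes to a white or black vertex — no back edge, so the graph is acyclic.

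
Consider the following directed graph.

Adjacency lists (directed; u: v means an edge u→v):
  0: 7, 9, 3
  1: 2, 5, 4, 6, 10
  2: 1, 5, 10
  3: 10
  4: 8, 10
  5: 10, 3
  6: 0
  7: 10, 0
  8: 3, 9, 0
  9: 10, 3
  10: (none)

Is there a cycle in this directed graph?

DFS with white/gray/black marking, starting from 8:
8 gray
  3 gray
    10 gray
    10 black
  3 black
  9 gray
    9→10: 10 black — skip
    9→3: 3 black — skip
  9 black
  0 gray
    7 gray
      7→10: 10 black — skip
      7→0: 0 is gray → back edge
Back edge found, so a cycle exists: 0 → 7 → 0.

Yes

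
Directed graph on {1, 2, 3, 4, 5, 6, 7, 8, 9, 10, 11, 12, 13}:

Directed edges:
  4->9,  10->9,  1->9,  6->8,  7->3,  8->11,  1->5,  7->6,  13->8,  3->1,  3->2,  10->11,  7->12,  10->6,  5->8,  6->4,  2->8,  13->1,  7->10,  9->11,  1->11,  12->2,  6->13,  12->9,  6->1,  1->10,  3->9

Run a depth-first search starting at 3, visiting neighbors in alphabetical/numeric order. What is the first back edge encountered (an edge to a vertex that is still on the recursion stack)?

6→1

DFS from 3 (visiting neighbors in alphabetical/numeric order); mark gray on enter, black on exit:
3 gray
  1 gray
    5 gray
      8 gray
        11 gray
        11 black
      8 black
    5 black
    9 gray
      9→11: 11 black — skip
    9 black
    10 gray
      6 gray
        6→1: 1 is gray → back edge
First back edge: 6 → 1.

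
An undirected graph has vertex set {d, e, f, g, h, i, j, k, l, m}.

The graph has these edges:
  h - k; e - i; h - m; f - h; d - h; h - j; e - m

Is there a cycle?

DFS, tracking each vertex's parent; an edge to a visited non-parent vertex closes a cycle.
Start from d:
visit d (parent –)
  visit h (parent d)
    visit f (parent h)
      f–h: parent, skip
    visit k (parent h)
      k–h: parent, skip
    visit j (parent h)
      j–h: parent, skip
    visit m (parent h)
      m–h: parent, skip
      visit e (parent m)
        e–m: parent, skip
        visit i (parent e)
          i–e: parent, skip
    h–d: parent, skip
visit g (parent –)
visit l (parent –)
No non-parent visited neighbor found — the graph is a forest.

No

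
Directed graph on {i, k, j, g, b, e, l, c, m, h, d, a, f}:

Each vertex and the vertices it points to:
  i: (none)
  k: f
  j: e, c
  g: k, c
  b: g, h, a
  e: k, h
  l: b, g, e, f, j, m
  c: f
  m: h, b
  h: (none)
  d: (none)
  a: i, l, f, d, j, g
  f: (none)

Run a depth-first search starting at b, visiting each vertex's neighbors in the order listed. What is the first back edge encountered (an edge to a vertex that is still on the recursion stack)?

l->b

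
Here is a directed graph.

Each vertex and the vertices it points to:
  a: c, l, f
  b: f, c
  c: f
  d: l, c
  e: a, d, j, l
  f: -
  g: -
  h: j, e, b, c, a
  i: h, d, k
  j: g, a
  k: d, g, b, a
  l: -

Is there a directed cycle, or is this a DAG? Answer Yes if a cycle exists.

DFS with white/gray/black marking, starting from l:
l gray
l black
a gray
  c gray
    f gray
    f black
  c black
  a→l: l black — skip
  a→f: f black — skip
a black
b gray
  b→f: f black — skip
  b→c: c black — skip
b black
d gray
  d→l: l black — skip
  d→c: c black — skip
d black
e gray
  e→a: a black — skip
  e→d: d black — skip
  j gray
    g gray
    g black
    j→a: a black — skip
  j black
  e→l: l black — skip
e black
h gray
  h→j: j black — skip
  h→e: e black — skip
  h→b: b black — skip
  h→c: c black — skip
  h→a: a black — skip
h black
i gray
  i→h: h black — skip
  i→d: d black — skip
  k gray
    k→d: d black — skip
    k→g: g black — skip
    k→b: b black — skip
    k→a: a black — skip
  k black
i black
Every edge goes to a white or black vertex — no back edge, so the graph is acyclic.

No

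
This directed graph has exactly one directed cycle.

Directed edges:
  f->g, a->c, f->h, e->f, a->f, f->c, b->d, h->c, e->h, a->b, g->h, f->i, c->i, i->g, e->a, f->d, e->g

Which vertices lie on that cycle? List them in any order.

c, g, h, i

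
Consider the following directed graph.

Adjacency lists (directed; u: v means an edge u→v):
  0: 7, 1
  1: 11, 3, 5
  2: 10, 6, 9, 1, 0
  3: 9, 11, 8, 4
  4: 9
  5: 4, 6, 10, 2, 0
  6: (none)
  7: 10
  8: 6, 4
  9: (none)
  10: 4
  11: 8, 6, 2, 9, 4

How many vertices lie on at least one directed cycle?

6

A vertex is on a directed cycle iff it belongs to a strongly connected component of size ≥ 2 (or has a self-loop).
The vertices on cycles are {0, 1, 2, 3, 5, 11} — 6 in total.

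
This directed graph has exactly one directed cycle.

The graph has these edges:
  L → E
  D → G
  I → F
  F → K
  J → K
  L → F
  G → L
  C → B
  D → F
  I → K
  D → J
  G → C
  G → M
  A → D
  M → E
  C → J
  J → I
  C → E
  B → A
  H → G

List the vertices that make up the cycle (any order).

DFS with gray/black marking from G:
G gray
  L gray
    E gray
    E black
    F gray
      K gray
      K black
    F black
  L black
  M gray
    M→E: E black — skip
  M black
  C gray
    J gray
      J→K: K black — skip
      I gray
        I→K: K black — skip
        I→F: F black — skip
      I black
    J black
    B gray
      A gray
        D gray
          D→F: F black — skip
          D→G: G is gray → back edge
Back edge closes the cycle G → C → B → A → D → G; its vertices are {A, B, C, D, G}.

A, B, C, D, G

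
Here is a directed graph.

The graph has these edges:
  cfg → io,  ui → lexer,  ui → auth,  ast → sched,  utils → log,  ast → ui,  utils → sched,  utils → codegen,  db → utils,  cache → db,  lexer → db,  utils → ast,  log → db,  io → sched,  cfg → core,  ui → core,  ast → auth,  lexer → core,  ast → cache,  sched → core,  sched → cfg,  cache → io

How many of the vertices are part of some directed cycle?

10

A vertex is on a directed cycle iff it belongs to a strongly connected component of size ≥ 2 (or has a self-loop).
The vertices on cycles are {db, io, ui, ast, cfg, log, cache, lexer, sched, utils} — 10 in total.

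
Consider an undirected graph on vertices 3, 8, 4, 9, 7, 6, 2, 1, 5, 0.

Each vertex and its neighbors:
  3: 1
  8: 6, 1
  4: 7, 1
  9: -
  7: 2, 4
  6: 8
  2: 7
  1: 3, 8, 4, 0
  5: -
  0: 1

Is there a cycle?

No

DFS, tracking each vertex's parent; an edge to a visited non-parent vertex closes a cycle.
Start from 3:
visit 3 (parent –)
  visit 1 (parent 3)
    1–3: parent, skip
    visit 8 (parent 1)
      visit 6 (parent 8)
        6–8: parent, skip
      8–1: parent, skip
    visit 4 (parent 1)
      visit 7 (parent 4)
        visit 2 (parent 7)
          2–7: parent, skip
        7–4: parent, skip
      4–1: parent, skip
    visit 0 (parent 1)
      0–1: parent, skip
visit 9 (parent –)
visit 5 (parent –)
No non-parent visited neighbor found — the graph is a forest.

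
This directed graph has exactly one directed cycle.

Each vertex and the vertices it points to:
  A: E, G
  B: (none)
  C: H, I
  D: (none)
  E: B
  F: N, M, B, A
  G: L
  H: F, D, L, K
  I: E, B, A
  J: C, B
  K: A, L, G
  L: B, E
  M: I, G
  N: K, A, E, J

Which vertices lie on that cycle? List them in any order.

C, F, H, J, N

DFS with gray/black marking from H:
H gray
  F gray
    N gray
      K gray
        A gray
          E gray
            B gray
            B black
          E black
          G gray
            L gray
              L→B: B black — skip
              L→E: E black — skip
            L black
          G black
        A black
        K→L: L black — skip
        K→G: G black — skip
      K black
      N→A: A black — skip
      N→E: E black — skip
      J gray
        C gray
          C→H: H is gray → back edge
Back edge closes the cycle H → F → N → J → C → H; its vertices are {C, F, H, J, N}.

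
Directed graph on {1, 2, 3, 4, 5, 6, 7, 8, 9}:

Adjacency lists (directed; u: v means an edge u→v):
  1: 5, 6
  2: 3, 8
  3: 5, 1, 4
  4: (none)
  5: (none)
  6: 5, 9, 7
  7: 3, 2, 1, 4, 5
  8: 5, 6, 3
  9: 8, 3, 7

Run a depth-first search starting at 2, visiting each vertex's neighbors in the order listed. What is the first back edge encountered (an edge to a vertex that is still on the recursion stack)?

DFS from 2 (visiting each vertex's neighbors in the order listed); mark gray on enter, black on exit:
2 gray
  3 gray
    5 gray
    5 black
    1 gray
      1→5: 5 black — skip
      6 gray
        6→5: 5 black — skip
        9 gray
          8 gray
            8→5: 5 black — skip
            8→6: 6 is gray → back edge
First back edge: 8 → 6.

8->6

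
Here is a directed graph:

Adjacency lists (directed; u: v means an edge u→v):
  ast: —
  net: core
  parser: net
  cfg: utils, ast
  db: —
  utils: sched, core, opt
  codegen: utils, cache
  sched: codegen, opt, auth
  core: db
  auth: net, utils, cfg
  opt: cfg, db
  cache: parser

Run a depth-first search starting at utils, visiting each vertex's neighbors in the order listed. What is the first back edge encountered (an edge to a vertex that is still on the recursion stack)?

DFS from utils (visiting each vertex's neighbors in the order listed); mark gray on enter, black on exit:
utils gray
  sched gray
    codegen gray
      codegen→utils: utils is gray → back edge
First back edge: codegen → utils.

codegen→utils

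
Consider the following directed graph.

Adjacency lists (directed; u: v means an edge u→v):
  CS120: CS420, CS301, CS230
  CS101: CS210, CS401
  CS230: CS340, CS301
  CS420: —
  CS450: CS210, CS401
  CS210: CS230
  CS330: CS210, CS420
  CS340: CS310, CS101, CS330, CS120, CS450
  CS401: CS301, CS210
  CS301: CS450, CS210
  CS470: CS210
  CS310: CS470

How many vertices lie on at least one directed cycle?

11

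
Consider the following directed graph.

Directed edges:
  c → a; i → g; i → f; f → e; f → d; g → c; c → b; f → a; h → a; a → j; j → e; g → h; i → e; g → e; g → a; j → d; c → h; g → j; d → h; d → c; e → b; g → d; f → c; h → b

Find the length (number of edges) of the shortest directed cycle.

4

For each vertex v, BFS finds the shortest path from v back to v.
The shortest such closed walk is j → d → c → a → j, length 4.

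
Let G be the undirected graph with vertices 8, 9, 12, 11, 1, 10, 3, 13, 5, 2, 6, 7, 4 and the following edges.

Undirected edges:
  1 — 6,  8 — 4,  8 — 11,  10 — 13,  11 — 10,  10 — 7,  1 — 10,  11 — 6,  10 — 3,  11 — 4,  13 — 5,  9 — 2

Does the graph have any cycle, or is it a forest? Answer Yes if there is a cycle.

DFS, tracking each vertex's parent; an edge to a visited non-parent vertex closes a cycle.
Start from 2:
visit 2 (parent –)
  visit 9 (parent 2)
    9–2: parent, skip
visit 8 (parent –)
  visit 4 (parent 8)
    visit 11 (parent 4)
      11–8: 8 visited and ≠ parent → cycle
Cycle: 8 – 4 – 11 – 8.

Yes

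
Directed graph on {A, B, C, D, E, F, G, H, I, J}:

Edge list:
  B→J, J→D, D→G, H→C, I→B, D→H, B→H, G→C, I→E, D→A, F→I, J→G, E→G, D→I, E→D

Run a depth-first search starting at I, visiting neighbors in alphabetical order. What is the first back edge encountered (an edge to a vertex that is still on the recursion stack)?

D→I

DFS from I (visiting neighbors in alphabetical order); mark gray on enter, black on exit:
I gray
  B gray
    H gray
      C gray
      C black
    H black
    J gray
      D gray
        A gray
        A black
        G gray
          G→C: C black — skip
        G black
        D→H: H black — skip
        D→I: I is gray → back edge
First back edge: D → I.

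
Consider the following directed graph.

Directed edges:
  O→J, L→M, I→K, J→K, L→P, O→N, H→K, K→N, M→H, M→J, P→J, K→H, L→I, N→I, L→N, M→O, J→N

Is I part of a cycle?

Yes

I is on a cycle iff I can reach itself via ≥1 edge.
I → K → N → I — yes.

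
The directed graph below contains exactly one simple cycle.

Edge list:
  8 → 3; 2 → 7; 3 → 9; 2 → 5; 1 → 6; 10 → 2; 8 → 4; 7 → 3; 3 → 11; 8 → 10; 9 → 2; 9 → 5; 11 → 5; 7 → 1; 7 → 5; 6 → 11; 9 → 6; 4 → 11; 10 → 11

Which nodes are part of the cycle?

DFS with gray/black marking from 3:
3 gray
  9 gray
    6 gray
      11 gray
        5 gray
        5 black
      11 black
    6 black
    2 gray
      7 gray
        1 gray
          1→6: 6 black — skip
        1 black
        7→5: 5 black — skip
        7→3: 3 is gray → back edge
Back edge closes the cycle 3 → 9 → 2 → 7 → 3; its vertices are {2, 3, 7, 9}.

2, 3, 7, 9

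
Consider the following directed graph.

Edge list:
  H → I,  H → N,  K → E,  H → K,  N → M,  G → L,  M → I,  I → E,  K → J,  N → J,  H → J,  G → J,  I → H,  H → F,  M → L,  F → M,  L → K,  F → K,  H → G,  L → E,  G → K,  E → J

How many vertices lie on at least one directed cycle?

5

A vertex is on a directed cycle iff it belongs to a strongly connected component of size ≥ 2 (or has a self-loop).
The vertices on cycles are {F, H, I, M, N} — 5 in total.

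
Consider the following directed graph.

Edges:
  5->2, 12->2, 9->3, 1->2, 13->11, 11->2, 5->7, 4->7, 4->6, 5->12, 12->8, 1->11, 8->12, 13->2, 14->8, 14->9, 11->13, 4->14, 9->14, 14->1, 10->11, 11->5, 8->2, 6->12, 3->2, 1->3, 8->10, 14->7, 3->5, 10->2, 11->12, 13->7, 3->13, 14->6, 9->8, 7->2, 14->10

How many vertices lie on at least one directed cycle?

8

A vertex is on a directed cycle iff it belongs to a strongly connected component of size ≥ 2 (or has a self-loop).
The vertices on cycles are {5, 8, 9, 10, 11, 12, 13, 14} — 8 in total.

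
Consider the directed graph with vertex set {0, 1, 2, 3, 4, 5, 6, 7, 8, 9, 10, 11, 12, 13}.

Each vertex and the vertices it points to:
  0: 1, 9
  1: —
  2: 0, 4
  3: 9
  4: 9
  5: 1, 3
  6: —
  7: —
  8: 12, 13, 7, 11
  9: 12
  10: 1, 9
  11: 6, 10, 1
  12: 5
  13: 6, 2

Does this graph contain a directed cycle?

DFS with white/gray/black marking, starting from 0:
0 gray
  1 gray
  1 black
  9 gray
    12 gray
      5 gray
        5→1: 1 black — skip
        3 gray
          3→9: 9 is gray → back edge
Back edge found, so a cycle exists: 9 → 12 → 5 → 3 → 9.

Yes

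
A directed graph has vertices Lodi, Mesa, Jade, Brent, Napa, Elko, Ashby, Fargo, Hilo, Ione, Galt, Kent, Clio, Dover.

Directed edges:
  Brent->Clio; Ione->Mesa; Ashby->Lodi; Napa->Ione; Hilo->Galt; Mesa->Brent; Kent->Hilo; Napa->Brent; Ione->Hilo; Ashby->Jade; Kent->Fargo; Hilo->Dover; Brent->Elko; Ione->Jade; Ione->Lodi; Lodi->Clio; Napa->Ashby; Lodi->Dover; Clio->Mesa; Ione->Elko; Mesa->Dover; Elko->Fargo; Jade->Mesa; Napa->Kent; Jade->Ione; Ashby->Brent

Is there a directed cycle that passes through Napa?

Napa lies on a cycle iff there is a path from Napa back to itself.
Exploring from Napa, it never reaches itself; equivalently, its strongly connected component is a singleton.

No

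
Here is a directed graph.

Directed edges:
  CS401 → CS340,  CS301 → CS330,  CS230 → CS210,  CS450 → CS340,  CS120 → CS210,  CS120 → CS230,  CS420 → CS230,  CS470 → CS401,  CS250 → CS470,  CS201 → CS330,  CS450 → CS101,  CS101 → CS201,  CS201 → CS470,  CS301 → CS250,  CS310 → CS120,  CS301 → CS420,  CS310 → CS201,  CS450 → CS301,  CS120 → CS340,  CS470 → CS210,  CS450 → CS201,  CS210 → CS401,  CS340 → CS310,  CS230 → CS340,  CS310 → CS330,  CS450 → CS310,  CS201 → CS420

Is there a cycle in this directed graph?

DFS with white/gray/black marking, starting from CS230:
CS230 gray
  CS210 gray
    CS401 gray
      CS340 gray
        CS310 gray
          CS201 gray
            CS470 gray
              CS470→CS401: CS401 is gray → back edge
Back edge found, so a cycle exists: CS401 → CS340 → CS310 → CS201 → CS470 → CS401.

Yes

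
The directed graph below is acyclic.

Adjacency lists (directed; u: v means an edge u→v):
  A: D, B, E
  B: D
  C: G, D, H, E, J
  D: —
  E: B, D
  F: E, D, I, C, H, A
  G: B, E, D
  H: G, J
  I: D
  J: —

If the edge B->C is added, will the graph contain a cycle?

Yes

Adding B→C creates a cycle iff C can already reach B.
Path from C: C → E → B.
So C → … → B → C is a cycle.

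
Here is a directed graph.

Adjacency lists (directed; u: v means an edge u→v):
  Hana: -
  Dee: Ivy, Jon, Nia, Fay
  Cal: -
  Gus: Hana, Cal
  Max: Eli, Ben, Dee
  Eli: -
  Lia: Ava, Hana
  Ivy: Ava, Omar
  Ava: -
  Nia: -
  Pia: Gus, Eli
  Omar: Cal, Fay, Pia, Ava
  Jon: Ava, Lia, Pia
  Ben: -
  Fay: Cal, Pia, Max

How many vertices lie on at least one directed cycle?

5

A vertex is on a directed cycle iff it belongs to a strongly connected component of size ≥ 2 (or has a self-loop).
The vertices on cycles are {Dee, Fay, Ivy, Max, Omar} — 5 in total.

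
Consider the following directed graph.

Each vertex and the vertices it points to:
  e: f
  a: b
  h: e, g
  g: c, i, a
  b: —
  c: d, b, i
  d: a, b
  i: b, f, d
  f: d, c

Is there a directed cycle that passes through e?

No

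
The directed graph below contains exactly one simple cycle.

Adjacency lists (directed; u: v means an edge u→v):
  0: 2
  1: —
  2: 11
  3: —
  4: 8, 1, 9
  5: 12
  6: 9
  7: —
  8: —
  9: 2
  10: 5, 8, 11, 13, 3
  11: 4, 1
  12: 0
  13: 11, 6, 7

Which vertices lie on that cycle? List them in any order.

2, 4, 9, 11

DFS with gray/black marking from 11:
11 gray
  4 gray
    8 gray
    8 black
    1 gray
    1 black
    9 gray
      2 gray
        2→11: 11 is gray → back edge
Back edge closes the cycle 11 → 4 → 9 → 2 → 11; its vertices are {2, 4, 9, 11}.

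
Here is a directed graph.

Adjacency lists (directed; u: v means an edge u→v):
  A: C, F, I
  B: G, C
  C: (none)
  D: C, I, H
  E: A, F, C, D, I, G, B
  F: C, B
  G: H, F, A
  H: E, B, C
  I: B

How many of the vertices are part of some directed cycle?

A vertex is on a directed cycle iff it belongs to a strongly connected component of size ≥ 2 (or has a self-loop).
The vertices on cycles are {A, B, D, E, F, G, H, I} — 8 in total.

8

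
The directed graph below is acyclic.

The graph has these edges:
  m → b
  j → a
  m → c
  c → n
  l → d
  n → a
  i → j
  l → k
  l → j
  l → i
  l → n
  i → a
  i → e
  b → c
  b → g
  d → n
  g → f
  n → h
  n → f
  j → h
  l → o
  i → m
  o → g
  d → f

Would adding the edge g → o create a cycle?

Yes

Adding g→o creates a cycle iff o can already reach g.
Path from o: o → g.
So o → … → g → o is a cycle.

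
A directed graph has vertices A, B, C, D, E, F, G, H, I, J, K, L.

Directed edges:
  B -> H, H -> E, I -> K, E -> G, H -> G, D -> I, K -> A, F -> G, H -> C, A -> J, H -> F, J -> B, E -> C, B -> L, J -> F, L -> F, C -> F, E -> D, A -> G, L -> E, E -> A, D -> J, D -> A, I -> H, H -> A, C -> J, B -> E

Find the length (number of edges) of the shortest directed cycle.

4

For each vertex v, BFS finds the shortest path from v back to v.
The shortest such closed walk is D → J → B → E → D, length 4.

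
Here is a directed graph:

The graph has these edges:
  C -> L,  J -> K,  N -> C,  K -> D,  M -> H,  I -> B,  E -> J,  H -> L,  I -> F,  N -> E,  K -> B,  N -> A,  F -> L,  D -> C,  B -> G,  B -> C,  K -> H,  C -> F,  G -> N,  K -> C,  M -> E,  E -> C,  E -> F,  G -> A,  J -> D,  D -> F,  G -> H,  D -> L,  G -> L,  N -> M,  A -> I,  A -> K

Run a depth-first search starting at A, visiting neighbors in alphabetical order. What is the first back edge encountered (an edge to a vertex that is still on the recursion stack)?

G→A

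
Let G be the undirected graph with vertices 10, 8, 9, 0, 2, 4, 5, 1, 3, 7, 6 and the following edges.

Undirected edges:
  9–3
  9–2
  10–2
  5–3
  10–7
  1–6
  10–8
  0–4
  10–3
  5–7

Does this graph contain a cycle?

Yes

DFS, tracking each vertex's parent; an edge to a visited non-parent vertex closes a cycle.
Start from 7:
visit 7 (parent –)
  visit 5 (parent 7)
    5–7: parent, skip
    visit 3 (parent 5)
      3–5: parent, skip
      visit 10 (parent 3)
        visit 8 (parent 10)
          8–10: parent, skip
        10–3: parent, skip
        10–7: 7 visited and ≠ parent → cycle
Cycle: 7 – 5 – 3 – 10 – 7.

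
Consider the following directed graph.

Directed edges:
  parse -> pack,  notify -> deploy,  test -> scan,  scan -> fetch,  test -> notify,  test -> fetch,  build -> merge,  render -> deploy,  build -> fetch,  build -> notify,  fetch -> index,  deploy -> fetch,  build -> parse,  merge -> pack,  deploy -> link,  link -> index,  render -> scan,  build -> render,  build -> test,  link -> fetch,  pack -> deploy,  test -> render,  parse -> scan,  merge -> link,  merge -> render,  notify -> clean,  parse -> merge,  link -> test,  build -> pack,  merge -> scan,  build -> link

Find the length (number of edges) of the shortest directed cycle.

For each vertex v, BFS finds the shortest path from v back to v.
The shortest such closed walk is notify → deploy → link → test → notify, length 4.

4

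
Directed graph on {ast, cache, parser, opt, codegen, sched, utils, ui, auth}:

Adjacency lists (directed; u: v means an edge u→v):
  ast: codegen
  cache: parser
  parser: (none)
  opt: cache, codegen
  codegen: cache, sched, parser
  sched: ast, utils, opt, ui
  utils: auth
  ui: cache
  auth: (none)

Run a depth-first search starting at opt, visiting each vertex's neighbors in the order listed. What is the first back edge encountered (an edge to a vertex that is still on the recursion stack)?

DFS from opt (visiting each vertex's neighbors in the order listed); mark gray on enter, black on exit:
opt gray
  cache gray
    parser gray
    parser black
  cache black
  codegen gray
    codegen→cache: cache black — skip
    sched gray
      ast gray
        ast→codegen: codegen is gray → back edge
First back edge: ast → codegen.

ast→codegen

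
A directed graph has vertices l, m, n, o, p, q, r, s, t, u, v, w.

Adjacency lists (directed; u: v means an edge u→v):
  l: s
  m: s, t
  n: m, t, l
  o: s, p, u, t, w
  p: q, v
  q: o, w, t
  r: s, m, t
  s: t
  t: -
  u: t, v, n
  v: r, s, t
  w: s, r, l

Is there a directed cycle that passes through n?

No

n lies on a cycle iff there is a path from n back to itself.
Exploring from n, it never reaches itself; equivalently, its strongly connected component is a singleton.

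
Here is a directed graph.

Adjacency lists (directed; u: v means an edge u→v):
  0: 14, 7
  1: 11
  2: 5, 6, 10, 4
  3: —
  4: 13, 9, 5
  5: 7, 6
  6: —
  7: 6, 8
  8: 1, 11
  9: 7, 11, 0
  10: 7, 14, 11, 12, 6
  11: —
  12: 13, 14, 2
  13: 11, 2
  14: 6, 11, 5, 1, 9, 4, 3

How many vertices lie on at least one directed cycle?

A vertex is on a directed cycle iff it belongs to a strongly connected component of size ≥ 2 (or has a self-loop).
The vertices on cycles are {0, 2, 4, 9, 10, 12, 13, 14} — 8 in total.

8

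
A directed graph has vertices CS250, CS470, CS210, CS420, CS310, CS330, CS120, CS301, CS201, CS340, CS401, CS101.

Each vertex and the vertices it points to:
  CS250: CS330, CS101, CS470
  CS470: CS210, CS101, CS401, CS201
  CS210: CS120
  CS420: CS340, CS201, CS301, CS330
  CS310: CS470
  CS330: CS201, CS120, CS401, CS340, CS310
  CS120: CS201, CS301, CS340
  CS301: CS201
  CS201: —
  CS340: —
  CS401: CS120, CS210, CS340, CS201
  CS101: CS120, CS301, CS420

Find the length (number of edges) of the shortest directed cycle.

5

For each vertex v, BFS finds the shortest path from v back to v.
The shortest such closed walk is CS330 → CS310 → CS470 → CS101 → CS420 → CS330, length 5.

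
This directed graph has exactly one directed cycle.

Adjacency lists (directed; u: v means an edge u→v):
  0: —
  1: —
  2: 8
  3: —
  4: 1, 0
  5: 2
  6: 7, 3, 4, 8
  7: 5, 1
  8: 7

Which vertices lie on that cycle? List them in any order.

DFS with gray/black marking from 8:
8 gray
  7 gray
    5 gray
      2 gray
        2→8: 8 is gray → back edge
Back edge closes the cycle 8 → 7 → 5 → 2 → 8; its vertices are {2, 5, 7, 8}.

2, 5, 7, 8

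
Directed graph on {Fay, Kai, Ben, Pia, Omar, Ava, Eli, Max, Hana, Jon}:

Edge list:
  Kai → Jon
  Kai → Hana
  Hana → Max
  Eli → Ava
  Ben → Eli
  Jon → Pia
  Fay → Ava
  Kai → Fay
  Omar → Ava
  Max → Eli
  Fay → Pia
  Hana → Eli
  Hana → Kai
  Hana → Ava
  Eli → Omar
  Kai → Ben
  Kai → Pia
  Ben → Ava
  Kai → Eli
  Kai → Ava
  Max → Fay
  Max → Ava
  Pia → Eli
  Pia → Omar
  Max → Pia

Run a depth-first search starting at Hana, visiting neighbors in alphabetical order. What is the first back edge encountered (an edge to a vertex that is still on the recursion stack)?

Kai->Hana

DFS from Hana (visiting neighbors in alphabetical order); mark gray on enter, black on exit:
Hana gray
  Ava gray
  Ava black
  Eli gray
    Eli→Ava: Ava black — skip
    Omar gray
      Omar→Ava: Ava black — skip
    Omar black
  Eli black
  Kai gray
    Kai→Ava: Ava black — skip
    Ben gray
      Ben→Ava: Ava black — skip
      Ben→Eli: Eli black — skip
    Ben black
    Kai→Eli: Eli black — skip
    Fay gray
      Fay→Ava: Ava black — skip
      Pia gray
        Pia→Eli: Eli black — skip
        Pia→Omar: Omar black — skip
      Pia black
    Fay black
    Kai→Hana: Hana is gray → back edge
First back edge: Kai → Hana.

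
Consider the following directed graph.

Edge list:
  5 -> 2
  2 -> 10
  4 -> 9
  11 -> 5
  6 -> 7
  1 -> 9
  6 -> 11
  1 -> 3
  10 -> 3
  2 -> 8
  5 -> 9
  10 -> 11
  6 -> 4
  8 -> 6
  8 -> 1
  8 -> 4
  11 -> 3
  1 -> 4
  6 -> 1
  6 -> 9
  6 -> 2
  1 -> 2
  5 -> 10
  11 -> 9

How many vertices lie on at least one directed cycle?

7

A vertex is on a directed cycle iff it belongs to a strongly connected component of size ≥ 2 (or has a self-loop).
The vertices on cycles are {1, 2, 5, 6, 8, 10, 11} — 7 in total.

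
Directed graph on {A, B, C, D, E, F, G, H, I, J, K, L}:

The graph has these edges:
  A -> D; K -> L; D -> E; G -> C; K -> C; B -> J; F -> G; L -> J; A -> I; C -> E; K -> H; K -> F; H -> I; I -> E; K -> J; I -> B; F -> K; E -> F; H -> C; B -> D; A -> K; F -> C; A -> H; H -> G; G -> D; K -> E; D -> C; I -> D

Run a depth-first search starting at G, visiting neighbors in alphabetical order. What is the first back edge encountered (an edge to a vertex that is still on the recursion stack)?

F→C

DFS from G (visiting neighbors in alphabetical order); mark gray on enter, black on exit:
G gray
  C gray
    E gray
      F gray
        F→C: C is gray → back edge
First back edge: F → C.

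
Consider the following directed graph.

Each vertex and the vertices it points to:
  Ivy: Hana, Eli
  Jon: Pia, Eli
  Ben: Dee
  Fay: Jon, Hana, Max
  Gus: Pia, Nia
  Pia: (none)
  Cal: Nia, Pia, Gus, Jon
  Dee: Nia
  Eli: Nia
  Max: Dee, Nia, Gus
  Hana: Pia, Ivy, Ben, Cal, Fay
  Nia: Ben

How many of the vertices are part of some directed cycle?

A vertex is on a directed cycle iff it belongs to a strongly connected component of size ≥ 2 (or has a self-loop).
The vertices on cycles are {Ben, Dee, Fay, Ivy, Nia, Hana} — 6 in total.

6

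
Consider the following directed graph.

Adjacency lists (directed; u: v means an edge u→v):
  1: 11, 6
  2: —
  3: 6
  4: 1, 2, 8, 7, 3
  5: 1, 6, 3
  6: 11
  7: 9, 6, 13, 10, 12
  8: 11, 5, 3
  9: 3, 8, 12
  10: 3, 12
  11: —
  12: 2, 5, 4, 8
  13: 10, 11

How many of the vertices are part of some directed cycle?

A vertex is on a directed cycle iff it belongs to a strongly connected component of size ≥ 2 (or has a self-loop).
The vertices on cycles are {4, 7, 9, 10, 12, 13} — 6 in total.

6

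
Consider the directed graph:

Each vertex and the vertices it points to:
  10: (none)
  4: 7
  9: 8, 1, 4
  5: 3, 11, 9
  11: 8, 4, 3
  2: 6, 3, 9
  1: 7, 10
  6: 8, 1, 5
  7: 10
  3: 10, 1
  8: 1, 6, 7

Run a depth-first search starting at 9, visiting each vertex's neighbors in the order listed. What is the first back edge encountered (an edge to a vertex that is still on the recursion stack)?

6→8

DFS from 9 (visiting each vertex's neighbors in the order listed); mark gray on enter, black on exit:
9 gray
  8 gray
    1 gray
      7 gray
        10 gray
        10 black
      7 black
      1→10: 10 black — skip
    1 black
    6 gray
      6→8: 8 is gray → back edge
First back edge: 6 → 8.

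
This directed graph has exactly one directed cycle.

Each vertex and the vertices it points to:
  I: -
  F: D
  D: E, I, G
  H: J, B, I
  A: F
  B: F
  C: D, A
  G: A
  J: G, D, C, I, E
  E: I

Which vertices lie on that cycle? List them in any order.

DFS with gray/black marking from G:
G gray
  A gray
    F gray
      D gray
        E gray
          I gray
          I black
        E black
        D→I: I black — skip
        D→G: G is gray → back edge
Back edge closes the cycle G → A → F → D → G; its vertices are {A, D, F, G}.

A, D, F, G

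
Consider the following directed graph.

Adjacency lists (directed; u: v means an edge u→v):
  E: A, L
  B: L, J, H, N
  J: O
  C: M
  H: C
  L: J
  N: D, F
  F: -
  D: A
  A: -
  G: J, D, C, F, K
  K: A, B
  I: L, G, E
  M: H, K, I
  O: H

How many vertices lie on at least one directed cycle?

11

A vertex is on a directed cycle iff it belongs to a strongly connected component of size ≥ 2 (or has a self-loop).
The vertices on cycles are {B, C, E, G, H, I, J, K, L, M, O} — 11 in total.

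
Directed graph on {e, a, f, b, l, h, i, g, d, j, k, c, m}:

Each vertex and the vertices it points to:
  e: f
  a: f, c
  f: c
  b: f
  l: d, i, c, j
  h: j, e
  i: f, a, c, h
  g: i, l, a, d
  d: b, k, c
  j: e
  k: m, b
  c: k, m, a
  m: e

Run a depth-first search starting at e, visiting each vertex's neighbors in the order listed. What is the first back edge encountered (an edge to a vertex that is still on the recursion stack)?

m->e

DFS from e (visiting each vertex's neighbors in the order listed); mark gray on enter, black on exit:
e gray
  f gray
    c gray
      k gray
        m gray
          m→e: e is gray → back edge
First back edge: m → e.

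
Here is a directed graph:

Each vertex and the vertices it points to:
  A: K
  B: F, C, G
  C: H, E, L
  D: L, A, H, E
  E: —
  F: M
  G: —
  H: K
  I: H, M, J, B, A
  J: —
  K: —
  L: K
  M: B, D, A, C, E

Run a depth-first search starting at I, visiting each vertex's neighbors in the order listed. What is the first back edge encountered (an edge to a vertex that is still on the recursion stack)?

DFS from I (visiting each vertex's neighbors in the order listed); mark gray on enter, black on exit:
I gray
  H gray
    K gray
    K black
  H black
  M gray
    B gray
      F gray
        F→M: M is gray → back edge
First back edge: F → M.

F->M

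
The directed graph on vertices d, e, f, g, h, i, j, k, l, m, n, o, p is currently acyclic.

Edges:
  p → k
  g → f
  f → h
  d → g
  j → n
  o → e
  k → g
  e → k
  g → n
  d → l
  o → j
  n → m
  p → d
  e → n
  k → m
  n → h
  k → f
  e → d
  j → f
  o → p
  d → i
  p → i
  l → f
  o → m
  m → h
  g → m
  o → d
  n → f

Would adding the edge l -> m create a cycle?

No

Adding l→m creates a cycle iff m can already reach l.
Explore from m: no path reaches l. The graph stays acyclic.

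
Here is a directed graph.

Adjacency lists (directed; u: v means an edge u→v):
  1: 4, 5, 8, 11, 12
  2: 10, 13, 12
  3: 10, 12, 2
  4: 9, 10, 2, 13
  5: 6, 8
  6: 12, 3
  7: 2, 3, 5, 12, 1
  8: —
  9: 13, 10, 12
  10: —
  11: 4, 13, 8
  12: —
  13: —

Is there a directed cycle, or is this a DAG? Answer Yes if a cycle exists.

DFS with white/gray/black marking, starting from 11:
11 gray
  4 gray
    9 gray
      13 gray
      13 black
      10 gray
      10 black
      12 gray
      12 black
    9 black
    4→10: 10 black — skip
    2 gray
      2→10: 10 black — skip
      2→13: 13 black — skip
      2→12: 12 black — skip
    2 black
    4→13: 13 black — skip
  4 black
  11→13: 13 black — skip
  8 gray
  8 black
11 black
1 gray
  1→4: 4 black — skip
  5 gray
    6 gray
      6→12: 12 black — skip
      3 gray
        3→10: 10 black — skip
        3→12: 12 black — skip
        3→2: 2 black — skip
      3 black
    6 black
    5→8: 8 black — skip
  5 black
  1→8: 8 black — skip
  1→11: 11 black — skip
  1→12: 12 black — skip
1 black
7 gray
  7→2: 2 black — skip
  7→3: 3 black — skip
  7→5: 5 black — skip
  7→12: 12 black — skip
  7→1: 1 black — skip
7 black
Every edge goes to a white or black vertex — no back edge, so the graph is acyclic.

No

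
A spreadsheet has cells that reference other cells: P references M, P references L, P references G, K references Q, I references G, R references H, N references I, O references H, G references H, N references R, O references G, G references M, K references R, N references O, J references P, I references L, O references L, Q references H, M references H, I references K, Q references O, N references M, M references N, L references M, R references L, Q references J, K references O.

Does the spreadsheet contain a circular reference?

DFS with white/gray/black marking, starting from N:
N gray
  O gray
    G gray
      M gray
        M→N: N is gray → back edge
Back edge found, so a cycle exists: N → O → G → M → N.

Yes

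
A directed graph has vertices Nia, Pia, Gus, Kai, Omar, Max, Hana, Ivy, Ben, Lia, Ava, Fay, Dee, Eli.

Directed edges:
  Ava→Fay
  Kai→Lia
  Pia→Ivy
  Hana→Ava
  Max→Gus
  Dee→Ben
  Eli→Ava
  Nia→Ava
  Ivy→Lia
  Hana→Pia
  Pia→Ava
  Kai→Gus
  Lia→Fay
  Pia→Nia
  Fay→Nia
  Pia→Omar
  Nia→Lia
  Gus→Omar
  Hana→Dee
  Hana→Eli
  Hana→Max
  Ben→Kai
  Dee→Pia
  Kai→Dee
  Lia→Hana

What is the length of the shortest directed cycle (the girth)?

For each vertex v, BFS finds the shortest path from v back to v.
The shortest such closed walk is Dee → Ben → Kai → Dee, length 3.

3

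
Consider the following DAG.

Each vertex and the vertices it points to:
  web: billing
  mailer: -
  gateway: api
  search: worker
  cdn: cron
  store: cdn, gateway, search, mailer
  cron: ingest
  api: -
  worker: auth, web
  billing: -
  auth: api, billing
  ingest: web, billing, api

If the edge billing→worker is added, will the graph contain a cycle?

Yes

Adding billing→worker creates a cycle iff worker can already reach billing.
Path from worker: worker → auth → billing.
So worker → … → billing → worker is a cycle.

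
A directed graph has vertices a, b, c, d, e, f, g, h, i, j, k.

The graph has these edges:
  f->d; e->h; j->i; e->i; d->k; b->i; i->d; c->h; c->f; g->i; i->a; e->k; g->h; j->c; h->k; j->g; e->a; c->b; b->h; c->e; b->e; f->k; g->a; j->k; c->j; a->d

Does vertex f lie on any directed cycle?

No

f lies on a cycle iff there is a path from f back to itself.
Exploring from f, it never reaches itself; equivalently, its strongly connected component is a singleton.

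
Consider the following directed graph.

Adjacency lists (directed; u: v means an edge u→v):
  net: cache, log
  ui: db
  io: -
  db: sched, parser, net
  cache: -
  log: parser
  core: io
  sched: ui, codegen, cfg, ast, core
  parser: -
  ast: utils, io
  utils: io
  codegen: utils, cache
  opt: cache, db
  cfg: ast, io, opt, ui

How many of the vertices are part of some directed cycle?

5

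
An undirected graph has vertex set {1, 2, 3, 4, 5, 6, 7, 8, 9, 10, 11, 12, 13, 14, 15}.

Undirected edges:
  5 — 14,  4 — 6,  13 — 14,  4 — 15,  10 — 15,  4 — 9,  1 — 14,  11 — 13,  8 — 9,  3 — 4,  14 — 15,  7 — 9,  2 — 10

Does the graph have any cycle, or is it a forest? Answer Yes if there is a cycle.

DFS, tracking each vertex's parent; an edge to a visited non-parent vertex closes a cycle.
Start from 15:
visit 15 (parent –)
  visit 10 (parent 15)
    visit 2 (parent 10)
      2–10: parent, skip
    10–15: parent, skip
  visit 4 (parent 15)
    visit 9 (parent 4)
      visit 7 (parent 9)
        7–9: parent, skip
      visit 8 (parent 9)
        8–9: parent, skip
      9–4: parent, skip
    visit 3 (parent 4)
      3–4: parent, skip
    visit 6 (parent 4)
      6–4: parent, skip
    4–15: parent, skip
  visit 14 (parent 15)
    visit 5 (parent 14)
      5–14: parent, skip
    14–15: parent, skip
    visit 1 (parent 14)
      1–14: parent, skip
    visit 13 (parent 14)
      visit 11 (parent 13)
        11–13: parent, skip
      13–14: parent, skip
visit 12 (parent –)
No non-parent visited neighbor found — the graph is a forest.

No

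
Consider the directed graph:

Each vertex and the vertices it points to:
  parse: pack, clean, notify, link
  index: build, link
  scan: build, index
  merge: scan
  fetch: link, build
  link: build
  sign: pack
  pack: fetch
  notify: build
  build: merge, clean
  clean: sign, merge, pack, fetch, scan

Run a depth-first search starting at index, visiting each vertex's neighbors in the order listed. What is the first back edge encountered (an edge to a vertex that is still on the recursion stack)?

DFS from index (visiting each vertex's neighbors in the order listed); mark gray on enter, black on exit:
index gray
  build gray
    merge gray
      scan gray
        scan→build: build is gray → back edge
First back edge: scan → build.

scan→build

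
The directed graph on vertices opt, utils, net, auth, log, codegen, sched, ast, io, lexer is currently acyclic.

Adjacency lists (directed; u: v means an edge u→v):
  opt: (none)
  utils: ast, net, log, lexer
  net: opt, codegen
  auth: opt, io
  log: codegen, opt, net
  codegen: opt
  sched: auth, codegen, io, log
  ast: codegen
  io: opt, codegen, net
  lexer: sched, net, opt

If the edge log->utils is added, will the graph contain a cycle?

Yes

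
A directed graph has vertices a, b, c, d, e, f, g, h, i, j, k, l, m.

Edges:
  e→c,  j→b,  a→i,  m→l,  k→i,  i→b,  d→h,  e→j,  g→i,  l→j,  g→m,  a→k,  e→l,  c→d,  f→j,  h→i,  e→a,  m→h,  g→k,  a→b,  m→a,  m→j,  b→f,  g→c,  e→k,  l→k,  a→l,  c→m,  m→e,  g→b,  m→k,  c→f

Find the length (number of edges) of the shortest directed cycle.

3

For each vertex v, BFS finds the shortest path from v back to v.
The shortest such closed walk is c → m → e → c, length 3.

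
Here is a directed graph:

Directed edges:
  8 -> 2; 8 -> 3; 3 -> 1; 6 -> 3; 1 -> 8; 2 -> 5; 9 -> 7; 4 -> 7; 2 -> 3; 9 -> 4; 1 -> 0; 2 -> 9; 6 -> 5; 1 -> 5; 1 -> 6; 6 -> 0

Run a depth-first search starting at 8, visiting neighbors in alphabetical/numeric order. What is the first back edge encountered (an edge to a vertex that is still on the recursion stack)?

6->3

DFS from 8 (visiting neighbors in alphabetical/numeric order); mark gray on enter, black on exit:
8 gray
  2 gray
    3 gray
      1 gray
        0 gray
        0 black
        5 gray
        5 black
        6 gray
          6→0: 0 black — skip
          6→3: 3 is gray → back edge
First back edge: 6 → 3.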